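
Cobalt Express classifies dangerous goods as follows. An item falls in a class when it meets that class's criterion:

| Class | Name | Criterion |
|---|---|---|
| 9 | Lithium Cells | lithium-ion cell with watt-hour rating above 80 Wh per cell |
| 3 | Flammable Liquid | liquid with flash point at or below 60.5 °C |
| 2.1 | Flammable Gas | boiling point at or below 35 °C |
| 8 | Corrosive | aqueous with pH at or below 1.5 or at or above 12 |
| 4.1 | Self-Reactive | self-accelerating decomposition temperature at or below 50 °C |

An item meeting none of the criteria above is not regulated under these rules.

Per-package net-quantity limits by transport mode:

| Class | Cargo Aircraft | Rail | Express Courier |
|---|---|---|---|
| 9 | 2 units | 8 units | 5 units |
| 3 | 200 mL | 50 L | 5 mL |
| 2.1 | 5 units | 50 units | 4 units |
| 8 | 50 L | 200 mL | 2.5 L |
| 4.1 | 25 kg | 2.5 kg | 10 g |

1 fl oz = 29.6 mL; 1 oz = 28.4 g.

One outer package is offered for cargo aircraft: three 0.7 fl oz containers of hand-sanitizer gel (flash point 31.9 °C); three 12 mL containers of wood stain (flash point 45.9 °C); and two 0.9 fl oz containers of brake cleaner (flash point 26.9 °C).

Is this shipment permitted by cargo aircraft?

Yes

The hand-sanitizer gel has flash point 31.9 °C, which is ≤ 60.5 °C, so it is Class 3 (Flammable Liquid).
The wood stain has flash point 45.9 °C, which is ≤ 60.5 °C, so it is Class 3 (Flammable Liquid).
Brake cleaner: flash point 26.9 °C ≤ 60.5 °C → Class 3 (Flammable Liquid).
Total Class 3: (three 0.7 fl oz containers = 62.16 mL) + (three 12 mL containers = 36 mL) + (two 0.9 fl oz containers = 53.28 mL) = 151.44 mL.
151.44 mL is within the cargo aircraft limit of 200 mL for Class 3.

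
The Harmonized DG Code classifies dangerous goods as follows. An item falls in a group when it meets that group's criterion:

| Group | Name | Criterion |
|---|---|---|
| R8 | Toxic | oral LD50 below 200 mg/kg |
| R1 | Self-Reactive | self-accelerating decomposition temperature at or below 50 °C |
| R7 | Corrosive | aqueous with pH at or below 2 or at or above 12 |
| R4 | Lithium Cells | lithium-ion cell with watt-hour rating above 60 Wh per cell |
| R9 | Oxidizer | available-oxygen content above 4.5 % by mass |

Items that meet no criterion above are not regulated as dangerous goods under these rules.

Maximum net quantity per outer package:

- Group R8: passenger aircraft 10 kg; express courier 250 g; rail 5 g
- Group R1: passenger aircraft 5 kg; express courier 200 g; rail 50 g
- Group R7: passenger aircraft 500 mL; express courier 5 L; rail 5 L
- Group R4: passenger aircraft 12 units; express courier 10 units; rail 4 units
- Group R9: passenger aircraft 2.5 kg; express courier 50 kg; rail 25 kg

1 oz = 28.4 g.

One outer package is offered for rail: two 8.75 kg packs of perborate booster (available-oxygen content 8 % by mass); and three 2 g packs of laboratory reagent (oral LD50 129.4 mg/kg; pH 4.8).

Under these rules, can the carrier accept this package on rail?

No

With available-oxygen content 8 % by mass (> 4.5 % by mass), the perborate booster falls in Group R9.
Laboratory reagent: oral LD50 129.4 mg/kg < 200 mg/kg → Group R8 (Toxic).
Group R8 quantity: three 2 g packs = 6 g.
That exceeds the Group R8 rail limit of 5 g.
Group R9 quantity: two 8.75 kg packs = 17.5 kg.
17.5 kg ≤ 25 kg (rail limit, Group R9) — within limit.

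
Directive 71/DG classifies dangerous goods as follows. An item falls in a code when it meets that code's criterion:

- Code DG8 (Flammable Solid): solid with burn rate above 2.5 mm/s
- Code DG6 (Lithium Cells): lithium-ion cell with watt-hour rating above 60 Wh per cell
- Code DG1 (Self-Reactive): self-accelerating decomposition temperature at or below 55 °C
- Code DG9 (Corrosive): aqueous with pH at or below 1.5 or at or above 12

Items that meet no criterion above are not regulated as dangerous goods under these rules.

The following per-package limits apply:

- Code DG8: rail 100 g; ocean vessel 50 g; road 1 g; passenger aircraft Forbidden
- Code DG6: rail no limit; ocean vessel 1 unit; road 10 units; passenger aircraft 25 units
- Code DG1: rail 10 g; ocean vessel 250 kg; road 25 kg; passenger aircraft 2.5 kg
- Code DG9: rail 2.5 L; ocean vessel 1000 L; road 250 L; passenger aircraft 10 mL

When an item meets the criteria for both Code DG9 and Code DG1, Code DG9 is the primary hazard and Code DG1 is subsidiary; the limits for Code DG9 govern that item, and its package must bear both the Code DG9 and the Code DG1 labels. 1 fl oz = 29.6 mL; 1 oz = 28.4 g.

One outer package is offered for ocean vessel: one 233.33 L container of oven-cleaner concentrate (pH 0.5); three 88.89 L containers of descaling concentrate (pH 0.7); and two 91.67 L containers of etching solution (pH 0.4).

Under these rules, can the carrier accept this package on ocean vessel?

With pH 0.5 (≤ 1.5), the oven-cleaner concentrate falls in Code DG9.
Descaling concentrate: pH 0.7 ≤ 1.5 → Code DG9 (Corrosive).
With pH 0.4 (≤ 1.5), the etching solution falls in Code DG9.
Total Code DG9: 233.33 L + (three 88.89 L containers = 266.67 L) + (two 91.67 L containers = 183.34 L) = 683.34 L.
683.34 L ≤ 1000 L (ocean vessel limit, Code DG9) — within limit.

Yes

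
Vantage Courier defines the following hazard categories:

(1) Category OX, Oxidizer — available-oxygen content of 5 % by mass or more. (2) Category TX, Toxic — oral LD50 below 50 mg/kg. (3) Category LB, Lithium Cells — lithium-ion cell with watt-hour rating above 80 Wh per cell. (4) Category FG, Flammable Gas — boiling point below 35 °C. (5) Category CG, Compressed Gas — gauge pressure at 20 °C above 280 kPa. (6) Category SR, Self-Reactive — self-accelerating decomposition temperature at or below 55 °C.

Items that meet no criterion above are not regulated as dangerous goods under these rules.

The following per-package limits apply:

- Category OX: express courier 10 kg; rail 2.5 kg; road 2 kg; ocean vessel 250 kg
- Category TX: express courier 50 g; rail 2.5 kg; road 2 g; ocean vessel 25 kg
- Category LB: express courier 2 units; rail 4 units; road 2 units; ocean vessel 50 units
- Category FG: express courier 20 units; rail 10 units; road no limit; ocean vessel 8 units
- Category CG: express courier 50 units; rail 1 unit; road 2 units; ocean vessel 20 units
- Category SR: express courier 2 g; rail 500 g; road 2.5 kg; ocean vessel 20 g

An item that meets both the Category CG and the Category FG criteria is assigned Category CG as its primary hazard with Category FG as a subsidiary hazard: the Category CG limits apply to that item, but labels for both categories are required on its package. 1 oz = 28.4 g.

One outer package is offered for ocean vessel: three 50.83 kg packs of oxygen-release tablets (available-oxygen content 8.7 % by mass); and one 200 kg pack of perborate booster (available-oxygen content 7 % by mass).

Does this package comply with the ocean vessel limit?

With available-oxygen content 8.7 % by mass (≥ 5 % by mass), the oxygen-release tablets fall in Category OX.
With available-oxygen content 7 % by mass (≥ 5 % by mass), the perborate booster falls in Category OX.
Total Category OX: (three 50.83 kg packs = 152.49 kg) + 200 kg = 352.49 kg.
That exceeds the Category OX ocean vessel limit of 250 kg.

No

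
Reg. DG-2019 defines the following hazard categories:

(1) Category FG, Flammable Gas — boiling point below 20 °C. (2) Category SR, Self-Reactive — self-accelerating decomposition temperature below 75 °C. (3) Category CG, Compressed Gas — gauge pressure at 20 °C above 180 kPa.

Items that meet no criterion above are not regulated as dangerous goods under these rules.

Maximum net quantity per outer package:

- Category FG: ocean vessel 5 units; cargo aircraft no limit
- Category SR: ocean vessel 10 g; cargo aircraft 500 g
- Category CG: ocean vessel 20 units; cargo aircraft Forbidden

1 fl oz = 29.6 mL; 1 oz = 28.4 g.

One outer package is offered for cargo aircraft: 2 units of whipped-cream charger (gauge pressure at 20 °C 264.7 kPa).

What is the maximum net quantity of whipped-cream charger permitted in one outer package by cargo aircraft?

Whipped-cream charger: gauge pressure at 20 °C 264.7 kPa > 180 kPa → Category CG (Compressed Gas).
The cargo aircraft limit for Category CG is Forbidden.

Forbidden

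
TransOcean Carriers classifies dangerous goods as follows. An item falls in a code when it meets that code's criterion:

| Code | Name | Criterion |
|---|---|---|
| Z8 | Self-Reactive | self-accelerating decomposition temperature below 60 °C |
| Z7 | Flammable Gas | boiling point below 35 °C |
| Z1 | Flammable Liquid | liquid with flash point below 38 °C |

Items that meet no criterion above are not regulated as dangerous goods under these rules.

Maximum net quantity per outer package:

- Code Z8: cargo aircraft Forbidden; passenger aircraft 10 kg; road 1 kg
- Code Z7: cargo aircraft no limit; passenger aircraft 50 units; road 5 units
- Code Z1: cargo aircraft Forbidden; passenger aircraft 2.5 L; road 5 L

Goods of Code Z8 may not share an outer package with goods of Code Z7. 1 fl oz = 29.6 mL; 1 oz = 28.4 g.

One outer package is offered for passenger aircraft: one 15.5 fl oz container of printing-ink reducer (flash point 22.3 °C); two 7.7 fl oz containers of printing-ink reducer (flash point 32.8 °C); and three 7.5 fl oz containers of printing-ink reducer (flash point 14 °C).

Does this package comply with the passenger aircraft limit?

Yes

Printing-ink reducer: flash point 22.3 °C < 38 °C → Code Z1 (Flammable Liquid).
With flash point 32.8 °C (< 38 °C), the printing-ink reducer falls in Code Z1.
With flash point 14 °C (< 38 °C), the printing-ink reducer falls in Code Z1.
Total Code Z1: (one 15.5 fl oz container = 458.8 mL) + (two 7.7 fl oz containers = 455.84 mL) + (three 7.5 fl oz containers = 666 mL) = 1580.64 mL.
1580.64 mL ≤ 2.5 L (passenger aircraft limit, Code Z1) — within limit.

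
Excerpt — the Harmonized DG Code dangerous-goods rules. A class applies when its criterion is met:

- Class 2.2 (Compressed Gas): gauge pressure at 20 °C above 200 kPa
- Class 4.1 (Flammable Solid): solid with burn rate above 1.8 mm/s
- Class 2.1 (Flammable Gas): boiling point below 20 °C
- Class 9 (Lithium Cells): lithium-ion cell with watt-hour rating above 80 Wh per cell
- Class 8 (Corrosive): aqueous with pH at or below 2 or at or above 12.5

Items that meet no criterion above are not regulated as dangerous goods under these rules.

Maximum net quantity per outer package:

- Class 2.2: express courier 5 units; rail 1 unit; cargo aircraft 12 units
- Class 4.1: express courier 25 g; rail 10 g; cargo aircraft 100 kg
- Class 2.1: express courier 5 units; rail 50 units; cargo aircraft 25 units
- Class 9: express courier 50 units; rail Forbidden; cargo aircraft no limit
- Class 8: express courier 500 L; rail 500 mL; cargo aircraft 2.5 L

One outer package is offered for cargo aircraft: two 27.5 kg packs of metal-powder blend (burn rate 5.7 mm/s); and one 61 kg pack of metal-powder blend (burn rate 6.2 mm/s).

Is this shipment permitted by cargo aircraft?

Burn rate 5.7 mm/s meets the Class 4.1 criterion (Flammable Solid), so the metal-powder blend is Class 4.1.
Burn rate 6.2 mm/s meets the Class 4.1 criterion (Flammable Solid), so the metal-powder blend is Class 4.1.
Class 4.1 net quantity: (two 27.5 kg packs = 55 kg) + 61 kg = 116 kg.
116 kg exceeds the cargo aircraft limit of 100 kg for Class 4.1.

No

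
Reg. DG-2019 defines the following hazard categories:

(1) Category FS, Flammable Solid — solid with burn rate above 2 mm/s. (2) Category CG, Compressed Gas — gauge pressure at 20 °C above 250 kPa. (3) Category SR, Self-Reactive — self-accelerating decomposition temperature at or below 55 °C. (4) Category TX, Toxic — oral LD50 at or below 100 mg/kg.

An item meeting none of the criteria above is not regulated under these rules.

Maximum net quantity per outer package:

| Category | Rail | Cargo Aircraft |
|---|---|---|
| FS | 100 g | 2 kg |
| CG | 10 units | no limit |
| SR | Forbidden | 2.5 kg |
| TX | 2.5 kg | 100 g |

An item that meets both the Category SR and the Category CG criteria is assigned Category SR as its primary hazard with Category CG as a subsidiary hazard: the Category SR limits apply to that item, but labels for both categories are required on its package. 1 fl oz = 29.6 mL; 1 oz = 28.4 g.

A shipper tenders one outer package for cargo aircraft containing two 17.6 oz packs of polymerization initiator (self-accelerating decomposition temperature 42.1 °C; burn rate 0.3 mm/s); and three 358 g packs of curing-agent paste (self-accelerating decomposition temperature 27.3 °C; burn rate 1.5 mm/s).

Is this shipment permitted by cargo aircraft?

Yes

The polymerization initiator has self-accelerating decomposition temperature 42.1 °C, which is ≤ 55 °C, so it is Category SR (Self-Reactive).
Curing-agent paste: self-accelerating decomposition temperature 27.3 °C ≤ 55 °C → Category SR (Self-Reactive).
Total Category SR: (two 17.6 oz packs = 999.68 g) + (three 358 g packs = 1.074 kg) = 2073.68 g.
2073.68 g ≤ 2.5 kg (cargo aircraft limit, Category SR) — within limit.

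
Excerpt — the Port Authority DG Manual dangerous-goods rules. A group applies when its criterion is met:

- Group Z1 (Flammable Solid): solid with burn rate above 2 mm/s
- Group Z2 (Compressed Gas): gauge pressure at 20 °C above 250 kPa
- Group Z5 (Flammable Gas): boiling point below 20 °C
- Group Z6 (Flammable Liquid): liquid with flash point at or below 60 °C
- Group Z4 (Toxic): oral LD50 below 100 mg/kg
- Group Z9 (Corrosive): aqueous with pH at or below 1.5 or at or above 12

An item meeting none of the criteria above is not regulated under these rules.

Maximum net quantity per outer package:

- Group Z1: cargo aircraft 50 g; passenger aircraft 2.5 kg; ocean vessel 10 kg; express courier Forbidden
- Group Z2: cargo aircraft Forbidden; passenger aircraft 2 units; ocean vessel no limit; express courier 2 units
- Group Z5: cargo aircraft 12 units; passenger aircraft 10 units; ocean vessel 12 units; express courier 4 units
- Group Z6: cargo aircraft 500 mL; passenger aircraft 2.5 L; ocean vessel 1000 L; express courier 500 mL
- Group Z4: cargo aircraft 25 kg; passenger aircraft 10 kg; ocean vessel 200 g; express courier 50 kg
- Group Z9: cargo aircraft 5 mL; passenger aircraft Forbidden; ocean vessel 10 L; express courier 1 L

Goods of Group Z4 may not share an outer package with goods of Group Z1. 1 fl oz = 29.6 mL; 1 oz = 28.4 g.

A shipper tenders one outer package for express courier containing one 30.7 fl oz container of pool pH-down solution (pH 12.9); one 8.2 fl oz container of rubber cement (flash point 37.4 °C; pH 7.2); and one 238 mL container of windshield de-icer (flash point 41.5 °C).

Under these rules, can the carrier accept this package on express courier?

Yes

Pool pH-down solution: pH 12.9 ≥ 12 → Group Z9 (Corrosive).
Rubber cement: flash point 37.4 °C ≤ 60 °C → Group Z6 (Flammable Liquid).
Flash point 41.5 °C meets the Group Z6 criterion (Flammable Liquid), so the windshield de-icer is Group Z6.
Group Z9 quantity: one 30.7 fl oz container = 908.72 mL.
908.72 mL ≤ 1 L (express courier limit, Group Z9) — within limit.
Total Group Z6: (one 8.2 fl oz container = 242.72 mL) + 238 mL = 480.72 mL.
480.72 mL is within the express courier limit of 500 mL for Group Z6.
The segregation rule (Group Z4 with Group Z1) does not apply to Group Z9 with Group Z6.
Every hazard group is within its express courier limit and no segregation rule is violated.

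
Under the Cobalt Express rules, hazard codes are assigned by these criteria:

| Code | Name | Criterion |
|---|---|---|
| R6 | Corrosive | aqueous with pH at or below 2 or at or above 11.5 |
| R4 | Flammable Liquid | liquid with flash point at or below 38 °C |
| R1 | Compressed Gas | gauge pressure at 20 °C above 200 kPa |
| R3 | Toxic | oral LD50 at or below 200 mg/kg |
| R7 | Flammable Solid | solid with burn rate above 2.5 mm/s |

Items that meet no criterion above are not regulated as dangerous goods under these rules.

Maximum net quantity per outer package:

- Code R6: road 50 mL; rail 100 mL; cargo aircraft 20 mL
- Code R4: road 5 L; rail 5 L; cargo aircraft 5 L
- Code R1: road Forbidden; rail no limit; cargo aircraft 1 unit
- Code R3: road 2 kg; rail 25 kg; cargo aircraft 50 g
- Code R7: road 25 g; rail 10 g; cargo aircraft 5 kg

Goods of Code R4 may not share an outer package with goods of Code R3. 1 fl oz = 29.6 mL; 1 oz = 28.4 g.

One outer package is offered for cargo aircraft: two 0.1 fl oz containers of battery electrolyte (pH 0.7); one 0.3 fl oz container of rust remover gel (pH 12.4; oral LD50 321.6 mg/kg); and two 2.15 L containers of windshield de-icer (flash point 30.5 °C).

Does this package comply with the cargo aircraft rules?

Battery electrolyte: pH 0.7 ≤ 2 → Code R6 (Corrosive).
The rust remover gel has pH 12.4, which is ≥ 11.5, so it is Code R6 (Corrosive).
The windshield de-icer has flash point 30.5 °C, which is ≤ 38 °C, so it is Code R4 (Flammable Liquid).
Total Code R6: (two 0.1 fl oz containers = 5.92 mL) + (one 0.3 fl oz container = 8.88 mL) = 14.8 mL.
14.8 mL ≤ 20 mL (cargo aircraft limit, Code R6) — within limit.
Code R4 quantity: two 2.15 L containers = 4.3 L.
That is within the Code R4 cargo aircraft limit of 5 L.
The segregation rule (Code R4 with Code R3) does not apply to Code R6 with Code R4.
Every hazard code is within its cargo aircraft limit and no segregation rule is violated.

Yes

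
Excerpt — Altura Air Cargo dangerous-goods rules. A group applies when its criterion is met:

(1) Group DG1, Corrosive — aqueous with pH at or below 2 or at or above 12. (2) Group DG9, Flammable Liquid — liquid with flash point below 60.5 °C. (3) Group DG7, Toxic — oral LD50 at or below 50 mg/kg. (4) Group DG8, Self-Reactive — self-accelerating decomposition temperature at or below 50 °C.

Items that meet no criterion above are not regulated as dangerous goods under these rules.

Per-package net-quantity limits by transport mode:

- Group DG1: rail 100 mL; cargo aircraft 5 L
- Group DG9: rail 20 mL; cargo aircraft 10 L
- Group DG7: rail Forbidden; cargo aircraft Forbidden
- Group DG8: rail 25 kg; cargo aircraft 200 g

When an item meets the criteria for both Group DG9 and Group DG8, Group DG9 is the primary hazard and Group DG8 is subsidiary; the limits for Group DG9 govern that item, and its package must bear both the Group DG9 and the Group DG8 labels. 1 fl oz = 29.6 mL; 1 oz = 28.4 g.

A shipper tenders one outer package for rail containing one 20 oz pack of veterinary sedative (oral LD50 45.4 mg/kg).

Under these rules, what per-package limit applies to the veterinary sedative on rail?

With oral LD50 45.4 mg/kg (≤ 50 mg/kg), the veterinary sedative falls in Group DG7.
The rail limit for Group DG7 is Forbidden.

Forbidden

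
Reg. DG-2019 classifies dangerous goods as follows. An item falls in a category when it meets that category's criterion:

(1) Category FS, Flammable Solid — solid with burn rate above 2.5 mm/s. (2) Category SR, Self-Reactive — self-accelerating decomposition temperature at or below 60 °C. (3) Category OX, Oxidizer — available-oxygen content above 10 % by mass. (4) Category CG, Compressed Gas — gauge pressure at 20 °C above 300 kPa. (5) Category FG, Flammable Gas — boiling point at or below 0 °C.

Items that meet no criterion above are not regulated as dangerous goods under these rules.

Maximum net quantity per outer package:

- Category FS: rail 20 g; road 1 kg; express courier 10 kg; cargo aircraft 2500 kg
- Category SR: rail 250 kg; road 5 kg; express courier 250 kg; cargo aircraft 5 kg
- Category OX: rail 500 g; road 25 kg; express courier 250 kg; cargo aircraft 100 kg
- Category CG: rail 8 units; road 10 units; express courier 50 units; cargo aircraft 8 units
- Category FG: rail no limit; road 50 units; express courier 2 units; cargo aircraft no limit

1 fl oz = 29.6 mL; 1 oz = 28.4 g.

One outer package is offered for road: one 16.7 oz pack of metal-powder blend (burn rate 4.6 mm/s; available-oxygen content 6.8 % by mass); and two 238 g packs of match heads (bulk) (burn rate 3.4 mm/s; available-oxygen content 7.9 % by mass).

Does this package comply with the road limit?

Yes

The metal-powder blend has burn rate 4.6 mm/s, which is > 2.5 mm/s, so it is Category FS (Flammable Solid).
Burn rate 3.4 mm/s meets the Category FS criterion (Flammable Solid), so the match heads (bulk) are Category FS.
Total Category FS: (one 16.7 oz pack = 474.28 g) + (two 238 g packs = 476 g) = 950.28 g.
950.28 g is within the road limit of 1 kg for Category FS.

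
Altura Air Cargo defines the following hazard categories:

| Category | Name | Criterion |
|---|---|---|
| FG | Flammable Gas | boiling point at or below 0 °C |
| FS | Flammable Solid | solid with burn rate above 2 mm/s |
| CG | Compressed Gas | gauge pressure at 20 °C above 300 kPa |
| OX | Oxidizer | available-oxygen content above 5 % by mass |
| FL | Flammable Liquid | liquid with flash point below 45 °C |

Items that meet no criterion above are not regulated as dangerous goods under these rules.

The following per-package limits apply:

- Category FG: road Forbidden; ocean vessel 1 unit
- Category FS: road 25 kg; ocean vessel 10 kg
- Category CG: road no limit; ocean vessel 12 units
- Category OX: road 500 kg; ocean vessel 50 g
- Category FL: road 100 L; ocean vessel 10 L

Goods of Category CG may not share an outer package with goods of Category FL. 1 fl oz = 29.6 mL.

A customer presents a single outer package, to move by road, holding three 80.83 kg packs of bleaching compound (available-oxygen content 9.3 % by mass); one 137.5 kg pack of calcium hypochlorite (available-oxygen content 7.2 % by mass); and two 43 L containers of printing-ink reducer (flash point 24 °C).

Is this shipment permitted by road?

Yes

With available-oxygen content 9.3 % by mass (> 5 % by mass), the bleaching compound falls in Category OX.
Calcium hypochlorite: available-oxygen content 7.2 % by mass > 5 % by mass → Category OX (Oxidizer).
Printing-ink reducer: flash point 24 °C < 45 °C → Category FL (Flammable Liquid).
Category OX net quantity: (three 80.83 kg packs = 242.49 kg) + 137.5 kg = 379.99 kg.
That is within the Category OX road limit of 500 kg.
Category FL quantity: two 43 L containers = 86 L.
86 L is within the road limit of 100 L for Category FL.
The segregation rule (Category CG with Category FL) does not apply to Category OX with Category FL.
Every hazard category is within its road limit and no segregation rule is violated.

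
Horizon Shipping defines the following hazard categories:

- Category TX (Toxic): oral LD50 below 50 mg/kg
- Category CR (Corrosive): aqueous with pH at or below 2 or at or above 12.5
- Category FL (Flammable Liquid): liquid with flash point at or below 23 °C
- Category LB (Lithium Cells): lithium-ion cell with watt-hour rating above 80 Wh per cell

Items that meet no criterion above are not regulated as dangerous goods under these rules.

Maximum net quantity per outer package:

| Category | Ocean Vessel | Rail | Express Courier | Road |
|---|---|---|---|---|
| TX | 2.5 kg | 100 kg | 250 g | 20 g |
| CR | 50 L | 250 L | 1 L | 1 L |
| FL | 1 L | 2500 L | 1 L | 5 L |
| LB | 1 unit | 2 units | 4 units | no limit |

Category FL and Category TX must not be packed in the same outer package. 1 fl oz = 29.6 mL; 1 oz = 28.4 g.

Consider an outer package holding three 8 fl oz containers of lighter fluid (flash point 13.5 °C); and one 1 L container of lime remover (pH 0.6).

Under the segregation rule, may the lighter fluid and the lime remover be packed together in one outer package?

Flash point 13.5 °C meets the Category FL criterion (Flammable Liquid), so the lighter fluid is Category FL.
Lime remover: pH 0.6 ≤ 2 → Category CR (Corrosive).
No segregation rule bars Category FL with Category CR.

Yes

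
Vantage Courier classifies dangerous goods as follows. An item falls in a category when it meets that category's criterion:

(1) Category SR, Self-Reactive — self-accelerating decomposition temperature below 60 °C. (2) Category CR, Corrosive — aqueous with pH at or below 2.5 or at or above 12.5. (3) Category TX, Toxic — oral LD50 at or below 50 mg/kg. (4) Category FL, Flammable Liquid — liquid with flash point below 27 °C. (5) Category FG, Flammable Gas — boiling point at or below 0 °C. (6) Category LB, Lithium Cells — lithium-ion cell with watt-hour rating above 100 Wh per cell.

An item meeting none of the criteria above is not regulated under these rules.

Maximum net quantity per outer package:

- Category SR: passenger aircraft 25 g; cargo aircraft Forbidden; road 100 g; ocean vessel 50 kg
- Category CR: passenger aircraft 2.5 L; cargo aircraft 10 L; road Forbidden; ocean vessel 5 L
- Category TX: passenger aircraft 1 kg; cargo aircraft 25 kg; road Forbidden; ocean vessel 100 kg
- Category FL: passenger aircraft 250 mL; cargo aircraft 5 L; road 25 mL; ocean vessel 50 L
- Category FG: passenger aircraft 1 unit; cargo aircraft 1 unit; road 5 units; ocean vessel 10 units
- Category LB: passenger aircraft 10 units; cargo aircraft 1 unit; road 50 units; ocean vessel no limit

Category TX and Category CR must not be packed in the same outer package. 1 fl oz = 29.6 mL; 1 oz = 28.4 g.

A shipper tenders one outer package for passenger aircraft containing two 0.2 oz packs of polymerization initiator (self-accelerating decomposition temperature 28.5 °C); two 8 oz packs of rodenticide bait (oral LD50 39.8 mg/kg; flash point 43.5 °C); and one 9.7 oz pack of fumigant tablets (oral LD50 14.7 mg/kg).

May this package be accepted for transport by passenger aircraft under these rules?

The polymerization initiator has self-accelerating decomposition temperature 28.5 °C, which is < 60 °C, so it is Category SR (Self-Reactive).
Rodenticide bait: oral LD50 39.8 mg/kg ≤ 50 mg/kg → Category TX (Toxic).
The fumigant tablets have oral LD50 14.7 mg/kg, which is ≤ 50 mg/kg, so they are Category TX (Toxic).
Category TX net quantity: (two 8 oz packs = 454.4 g) + (one 9.7 oz pack = 275.48 g) = 729.88 g.
That is within the Category TX passenger aircraft limit of 1 kg.
Category SR quantity: two 0.2 oz packs = 11.36 g.
11.36 g is within the passenger aircraft limit of 25 g for Category SR.
The segregation rule (Category TX with Category CR) does not apply to Category TX with Category SR.
Every hazard category is within its passenger aircraft limit and no segregation rule is violated.

Yes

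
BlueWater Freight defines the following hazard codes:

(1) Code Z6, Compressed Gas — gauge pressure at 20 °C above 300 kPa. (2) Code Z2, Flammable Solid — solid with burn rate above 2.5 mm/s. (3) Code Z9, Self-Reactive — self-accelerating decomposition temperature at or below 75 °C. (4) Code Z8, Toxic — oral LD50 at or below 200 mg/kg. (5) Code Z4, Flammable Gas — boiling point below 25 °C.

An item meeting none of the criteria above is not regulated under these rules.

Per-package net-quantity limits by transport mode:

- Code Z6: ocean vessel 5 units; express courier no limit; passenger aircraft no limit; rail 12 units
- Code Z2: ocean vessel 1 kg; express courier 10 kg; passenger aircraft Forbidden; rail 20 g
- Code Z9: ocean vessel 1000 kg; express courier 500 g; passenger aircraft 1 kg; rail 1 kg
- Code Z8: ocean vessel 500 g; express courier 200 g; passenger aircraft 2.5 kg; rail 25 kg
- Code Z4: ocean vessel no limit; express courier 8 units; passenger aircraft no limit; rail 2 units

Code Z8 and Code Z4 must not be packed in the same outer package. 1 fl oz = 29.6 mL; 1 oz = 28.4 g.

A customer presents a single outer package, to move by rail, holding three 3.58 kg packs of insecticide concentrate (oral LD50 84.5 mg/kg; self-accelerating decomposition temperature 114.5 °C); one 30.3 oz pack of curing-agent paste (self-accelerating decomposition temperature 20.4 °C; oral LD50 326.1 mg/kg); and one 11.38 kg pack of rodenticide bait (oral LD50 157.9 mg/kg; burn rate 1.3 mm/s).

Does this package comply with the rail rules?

Yes

The insecticide concentrate has oral LD50 84.5 mg/kg, which is ≤ 200 mg/kg, so it is Code Z8 (Toxic).
With self-accelerating decomposition temperature 20.4 °C (≤ 75 °C), the curing-agent paste falls in Code Z9.
The rodenticide bait has oral LD50 157.9 mg/kg, which is ≤ 200 mg/kg, so it is Code Z8 (Toxic).
Total Code Z8: (three 3.58 kg packs = 10.74 kg) + 11.38 kg = 22.12 kg.
22.12 kg ≤ 25 kg (rail limit, Code Z8) — within limit.
Code Z9 quantity: one 30.3 oz pack = 860.52 g.
860.52 g is within the rail limit of 1 kg for Code Z9.
The segregation rule (Code Z8 with Code Z4) does not apply to Code Z8 with Code Z9.
Every hazard code is within its rail limit and no segregation rule is violated.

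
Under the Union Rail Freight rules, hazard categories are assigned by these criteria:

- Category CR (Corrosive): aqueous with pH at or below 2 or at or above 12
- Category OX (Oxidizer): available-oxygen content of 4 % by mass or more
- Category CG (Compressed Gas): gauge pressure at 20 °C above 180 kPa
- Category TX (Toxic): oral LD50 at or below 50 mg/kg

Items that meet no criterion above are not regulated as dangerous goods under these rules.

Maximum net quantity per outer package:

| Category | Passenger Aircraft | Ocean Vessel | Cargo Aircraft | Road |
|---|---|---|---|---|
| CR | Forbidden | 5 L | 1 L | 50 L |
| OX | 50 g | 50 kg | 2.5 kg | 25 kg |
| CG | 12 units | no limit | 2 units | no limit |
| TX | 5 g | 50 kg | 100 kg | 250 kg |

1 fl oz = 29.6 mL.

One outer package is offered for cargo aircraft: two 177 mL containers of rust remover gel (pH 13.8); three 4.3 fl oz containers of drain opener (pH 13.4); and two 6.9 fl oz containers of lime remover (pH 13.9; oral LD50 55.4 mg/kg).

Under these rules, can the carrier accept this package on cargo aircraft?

With pH 13.8 (≥ 12), the rust remover gel falls in Category CR.
With pH 13.4 (≥ 12), the drain opener falls in Category CR.
With pH 13.9 (≥ 12), the lime remover falls in Category CR.
Category CR net quantity: (two 177 mL containers = 354 mL) + (three 4.3 fl oz containers = 381.84 mL) + (two 6.9 fl oz containers = 408.48 mL) = 1144.32 mL.
That exceeds the Category CR cargo aircraft limit of 1 L.

No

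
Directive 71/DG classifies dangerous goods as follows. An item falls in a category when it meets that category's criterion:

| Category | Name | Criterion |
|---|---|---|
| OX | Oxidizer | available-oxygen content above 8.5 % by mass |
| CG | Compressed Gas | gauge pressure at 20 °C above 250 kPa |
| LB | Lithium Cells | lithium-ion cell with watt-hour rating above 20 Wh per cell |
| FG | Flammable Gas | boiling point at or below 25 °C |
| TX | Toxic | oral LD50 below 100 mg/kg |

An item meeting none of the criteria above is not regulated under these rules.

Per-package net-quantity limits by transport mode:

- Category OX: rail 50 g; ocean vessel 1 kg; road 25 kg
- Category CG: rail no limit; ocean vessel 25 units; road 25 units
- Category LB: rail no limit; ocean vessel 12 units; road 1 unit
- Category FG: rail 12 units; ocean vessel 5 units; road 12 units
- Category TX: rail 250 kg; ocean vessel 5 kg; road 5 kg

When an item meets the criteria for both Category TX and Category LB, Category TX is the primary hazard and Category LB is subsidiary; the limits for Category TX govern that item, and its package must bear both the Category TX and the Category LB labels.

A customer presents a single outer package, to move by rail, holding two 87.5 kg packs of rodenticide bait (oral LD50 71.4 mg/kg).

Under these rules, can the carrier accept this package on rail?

Yes

Rodenticide bait: oral LD50 71.4 mg/kg < 100 mg/kg → Category TX (Toxic).
Category TX quantity: two 87.5 kg packs = 175 kg.
That is within the Category TX rail limit of 250 kg.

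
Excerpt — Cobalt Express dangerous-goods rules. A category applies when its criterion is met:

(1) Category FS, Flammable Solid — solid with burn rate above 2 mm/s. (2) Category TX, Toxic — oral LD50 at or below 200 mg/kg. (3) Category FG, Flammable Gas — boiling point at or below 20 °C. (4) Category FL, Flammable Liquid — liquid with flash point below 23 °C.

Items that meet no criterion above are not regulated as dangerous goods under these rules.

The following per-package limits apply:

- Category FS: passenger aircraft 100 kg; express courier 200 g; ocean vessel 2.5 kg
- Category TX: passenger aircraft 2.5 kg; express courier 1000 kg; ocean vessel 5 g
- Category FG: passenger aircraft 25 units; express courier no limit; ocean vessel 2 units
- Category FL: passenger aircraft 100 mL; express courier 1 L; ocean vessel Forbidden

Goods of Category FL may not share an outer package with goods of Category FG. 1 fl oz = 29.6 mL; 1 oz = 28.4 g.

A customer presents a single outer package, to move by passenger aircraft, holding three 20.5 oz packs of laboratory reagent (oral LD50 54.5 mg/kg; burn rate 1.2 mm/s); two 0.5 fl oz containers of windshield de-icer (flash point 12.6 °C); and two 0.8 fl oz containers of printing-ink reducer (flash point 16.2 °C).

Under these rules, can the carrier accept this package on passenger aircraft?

Yes

Laboratory reagent: oral LD50 54.5 mg/kg ≤ 200 mg/kg → Category TX (Toxic).
Windshield de-icer: flash point 12.6 °C < 23 °C → Category FL (Flammable Liquid).
Flash point 16.2 °C meets the Category FL criterion (Flammable Liquid), so the printing-ink reducer is Category FL.
Total Category FL: (two 0.5 fl oz containers = 29.6 mL) + (two 0.8 fl oz containers = 47.36 mL) = 76.96 mL.
That is within the Category FL passenger aircraft limit of 100 mL.
Category TX quantity: three 20.5 oz packs = 1746.6 g.
1746.6 g is within the passenger aircraft limit of 2.5 kg for Category TX.
The segregation rule (Category FL with Category FG) does not apply to Category FL with Category TX.
Every hazard category is within its passenger aircraft limit and no segregation rule is violated.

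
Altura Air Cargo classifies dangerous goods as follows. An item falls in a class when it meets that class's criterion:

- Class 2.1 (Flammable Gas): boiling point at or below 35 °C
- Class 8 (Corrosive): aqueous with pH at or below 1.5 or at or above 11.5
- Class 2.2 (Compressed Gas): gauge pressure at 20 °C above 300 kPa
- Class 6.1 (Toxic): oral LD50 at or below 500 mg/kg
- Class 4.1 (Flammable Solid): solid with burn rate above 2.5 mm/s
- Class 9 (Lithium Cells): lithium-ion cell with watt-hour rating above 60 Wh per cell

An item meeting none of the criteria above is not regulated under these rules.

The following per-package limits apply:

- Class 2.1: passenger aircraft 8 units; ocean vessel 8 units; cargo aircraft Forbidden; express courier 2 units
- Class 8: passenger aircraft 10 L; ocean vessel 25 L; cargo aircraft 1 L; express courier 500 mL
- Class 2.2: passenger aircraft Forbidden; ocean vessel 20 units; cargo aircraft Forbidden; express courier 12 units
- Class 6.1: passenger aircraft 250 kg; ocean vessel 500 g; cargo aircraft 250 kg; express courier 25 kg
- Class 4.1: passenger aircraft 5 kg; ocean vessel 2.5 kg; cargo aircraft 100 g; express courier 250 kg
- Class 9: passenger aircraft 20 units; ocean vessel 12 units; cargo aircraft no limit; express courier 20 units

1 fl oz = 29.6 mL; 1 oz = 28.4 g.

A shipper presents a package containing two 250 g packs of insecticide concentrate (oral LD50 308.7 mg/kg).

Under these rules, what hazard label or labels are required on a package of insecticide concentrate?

Class 6.1

Insecticide concentrate: oral LD50 308.7 mg/kg ≤ 500 mg/kg → Class 6.1 (Toxic).
Only the Class 6.1 label is required.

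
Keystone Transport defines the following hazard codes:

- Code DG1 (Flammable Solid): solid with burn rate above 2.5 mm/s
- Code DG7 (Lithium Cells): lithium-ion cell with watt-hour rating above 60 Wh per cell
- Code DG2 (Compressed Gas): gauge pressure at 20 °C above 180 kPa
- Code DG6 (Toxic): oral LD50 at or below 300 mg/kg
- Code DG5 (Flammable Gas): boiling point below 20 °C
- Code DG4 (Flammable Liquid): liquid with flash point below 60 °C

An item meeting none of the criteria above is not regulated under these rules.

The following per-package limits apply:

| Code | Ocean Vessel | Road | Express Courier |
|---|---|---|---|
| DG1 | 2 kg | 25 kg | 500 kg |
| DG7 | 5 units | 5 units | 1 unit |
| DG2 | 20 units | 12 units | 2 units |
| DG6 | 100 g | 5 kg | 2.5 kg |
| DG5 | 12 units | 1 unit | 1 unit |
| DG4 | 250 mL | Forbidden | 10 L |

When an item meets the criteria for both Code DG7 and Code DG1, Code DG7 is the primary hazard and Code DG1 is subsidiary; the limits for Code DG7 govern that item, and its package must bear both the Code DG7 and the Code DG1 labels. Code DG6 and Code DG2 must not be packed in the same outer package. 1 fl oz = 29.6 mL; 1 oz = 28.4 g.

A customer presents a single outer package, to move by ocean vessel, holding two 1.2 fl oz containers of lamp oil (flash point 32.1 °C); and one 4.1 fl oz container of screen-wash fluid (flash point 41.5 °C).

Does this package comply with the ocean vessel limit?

Lamp oil: flash point 32.1 °C < 60 °C → Code DG4 (Flammable Liquid).
The screen-wash fluid has flash point 41.5 °C, which is < 60 °C, so it is Code DG4 (Flammable Liquid).
Code DG4 net quantity: (two 1.2 fl oz containers = 71.04 mL) + (one 4.1 fl oz container = 121.36 mL) = 192.4 mL.
192.4 mL ≤ 250 mL (ocean vessel limit, Code DG4) — within limit.

Yes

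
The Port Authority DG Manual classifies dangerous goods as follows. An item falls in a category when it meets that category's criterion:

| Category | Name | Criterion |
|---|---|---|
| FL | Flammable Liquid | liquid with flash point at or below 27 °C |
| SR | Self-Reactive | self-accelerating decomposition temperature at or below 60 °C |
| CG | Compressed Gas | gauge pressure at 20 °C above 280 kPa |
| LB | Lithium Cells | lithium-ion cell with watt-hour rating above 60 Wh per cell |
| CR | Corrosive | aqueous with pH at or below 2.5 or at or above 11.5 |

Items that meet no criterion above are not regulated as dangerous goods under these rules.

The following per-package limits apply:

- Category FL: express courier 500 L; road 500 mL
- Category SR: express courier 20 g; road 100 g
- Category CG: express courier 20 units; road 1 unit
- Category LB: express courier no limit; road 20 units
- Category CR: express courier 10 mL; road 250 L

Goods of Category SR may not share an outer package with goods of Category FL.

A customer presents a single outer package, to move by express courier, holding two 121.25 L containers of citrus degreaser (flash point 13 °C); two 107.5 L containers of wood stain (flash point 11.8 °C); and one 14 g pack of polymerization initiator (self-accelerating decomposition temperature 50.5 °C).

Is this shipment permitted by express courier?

Flash point 13 °C meets the Category FL criterion (Flammable Liquid), so the citrus degreaser is Category FL.
Flash point 11.8 °C meets the Category FL criterion (Flammable Liquid), so the wood stain is Category FL.
Polymerization initiator: self-accelerating decomposition temperature 50.5 °C ≤ 60 °C → Category SR (Self-Reactive).
Category SR quantity: 14 g.
That is within the Category SR express courier limit of 20 g.
Category FL net quantity: (two 121.25 L containers = 242.5 L) + (two 107.5 L containers = 215 L) = 457.5 L.
457.5 L is within the express courier limit of 500 L for Category FL.
Category SR and Category FL may not share an outer package.

No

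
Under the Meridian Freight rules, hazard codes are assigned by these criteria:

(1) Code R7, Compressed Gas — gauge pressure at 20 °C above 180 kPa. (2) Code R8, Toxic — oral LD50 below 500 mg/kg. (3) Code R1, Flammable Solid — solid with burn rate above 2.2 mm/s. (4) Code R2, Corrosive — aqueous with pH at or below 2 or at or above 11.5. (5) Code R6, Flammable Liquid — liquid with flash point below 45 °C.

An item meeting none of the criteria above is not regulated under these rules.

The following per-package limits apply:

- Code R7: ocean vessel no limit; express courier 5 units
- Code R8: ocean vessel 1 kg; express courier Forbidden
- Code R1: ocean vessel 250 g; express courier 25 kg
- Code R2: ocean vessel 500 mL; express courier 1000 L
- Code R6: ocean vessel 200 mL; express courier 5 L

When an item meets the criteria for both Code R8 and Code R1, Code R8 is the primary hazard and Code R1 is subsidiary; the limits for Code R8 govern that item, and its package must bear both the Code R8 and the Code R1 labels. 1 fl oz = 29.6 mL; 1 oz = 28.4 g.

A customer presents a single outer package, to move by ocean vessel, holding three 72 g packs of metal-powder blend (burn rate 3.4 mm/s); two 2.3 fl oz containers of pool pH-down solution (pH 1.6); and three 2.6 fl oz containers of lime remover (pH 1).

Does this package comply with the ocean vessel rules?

Yes

Burn rate 3.4 mm/s meets the Code R1 criterion (Flammable Solid), so the metal-powder blend is Code R1.
With pH 1.6 (≤ 2), the pool pH-down solution falls in Code R2.
pH 1 meets the Code R2 criterion (Corrosive), so the lime remover is Code R2.
Code R2 net quantity: (two 2.3 fl oz containers = 136.16 mL) + (three 2.6 fl oz containers = 230.88 mL) = 367.04 mL.
367.04 mL is within the ocean vessel limit of 500 mL for Code R2.
Code R1 quantity: three 72 g packs = 216 g.
That is within the Code R1 ocean vessel limit of 250 g.
Every hazard code is within its ocean vessel limit and no segregation rule is violated.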